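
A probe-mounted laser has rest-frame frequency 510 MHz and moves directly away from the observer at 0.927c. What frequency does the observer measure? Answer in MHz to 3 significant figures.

Relativistic Doppler: f_obs = f_src √((1−β)/(1+β))
= 510 × √(0.073000/1.9270) = 510 × 0.19463 = 99.3 MHz

f_obs ≈ 99.3 MHz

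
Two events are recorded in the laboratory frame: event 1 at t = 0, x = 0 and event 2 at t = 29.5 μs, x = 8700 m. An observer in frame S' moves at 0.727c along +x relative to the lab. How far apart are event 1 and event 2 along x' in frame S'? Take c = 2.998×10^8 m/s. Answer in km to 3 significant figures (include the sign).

γ = 1/√(1 − 0.727²) = 1.4564
Δx' = γ(Δx − vΔt) = 1.4564 × (8700 m − 0.727×(2.998×10^8 m/s)×29.5×10^-6 s)
= 1.4564 × (2270.3 m) = 3.31 km

Δx' ≈ 3.31 km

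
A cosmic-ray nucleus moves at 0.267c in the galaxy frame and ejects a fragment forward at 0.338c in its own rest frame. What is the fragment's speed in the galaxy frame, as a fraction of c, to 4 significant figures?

u ≈ 0.5549c

Compose boost 2: (0.338 + 0.267)/(1 + 0.338×0.267) = 0.6050/1.09025 = 0.5549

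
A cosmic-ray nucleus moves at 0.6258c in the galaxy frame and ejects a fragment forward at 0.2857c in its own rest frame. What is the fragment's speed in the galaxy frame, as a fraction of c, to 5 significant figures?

u ≈ 0.77325c

Compose boost 2: (0.2857 + 0.6258)/(1 + 0.2857×0.6258) = 0.91150/1.178791 = 0.77325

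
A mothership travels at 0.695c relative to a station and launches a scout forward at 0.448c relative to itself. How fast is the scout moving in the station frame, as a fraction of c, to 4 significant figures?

Compose boost 2: (0.448 + 0.695)/(1 + 0.448×0.695) = 1.143/1.31136 = 0.8716

u ≈ 0.8716c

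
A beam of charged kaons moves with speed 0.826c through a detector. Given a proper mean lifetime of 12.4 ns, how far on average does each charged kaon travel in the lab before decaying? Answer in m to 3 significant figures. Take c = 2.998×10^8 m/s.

γ = 1/√(1 − 0.826²) = 1.7741
Dilated lifetime: Δt = γτ₀ = 1.7741 × 12.4 ns = 21.999 ns
d = vΔt = 0.826c × 21.999 ns = 2.4763×10^8 m/s × 2.1999×10^-8 s = 5.45 m

d ≈ 5.45 m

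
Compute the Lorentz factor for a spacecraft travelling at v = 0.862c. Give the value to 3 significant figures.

γ = 1/√(1 − β²) = 1/√(1 − 0.862²) = 1/√(0.25696) = 1.97

γ ≈ 1.97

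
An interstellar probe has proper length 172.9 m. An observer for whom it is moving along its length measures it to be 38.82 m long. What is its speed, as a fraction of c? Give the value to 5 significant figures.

γ = L₀/L = 172.9/38.82 = 4.453890
β = √(1 − 1/γ²) = 0.97447

β ≈ 0.97447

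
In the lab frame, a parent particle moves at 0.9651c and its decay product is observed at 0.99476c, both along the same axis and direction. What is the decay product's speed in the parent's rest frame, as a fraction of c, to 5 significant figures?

Inverse velocity addition: u' = (u − v)/(1 − uv/c²)
= (0.99476 − 0.9651)/(1 − 0.99476×0.9651) = 0.029660/0.03995712 = 0.74230

u' ≈ 0.74230c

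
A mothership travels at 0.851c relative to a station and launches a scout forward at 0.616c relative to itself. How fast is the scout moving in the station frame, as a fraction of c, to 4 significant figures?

u ≈ 0.9625c

Compose boost 2: (0.616 + 0.851)/(1 + 0.616×0.851) = 1.467/1.52422 = 0.9625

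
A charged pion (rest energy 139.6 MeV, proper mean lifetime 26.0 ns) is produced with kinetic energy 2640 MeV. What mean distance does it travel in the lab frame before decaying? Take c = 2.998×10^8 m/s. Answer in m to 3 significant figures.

γ = 1 + K/(m₀c²) = 1 + 2640/139.6 = 19.911
β = √(1 − 1/γ²) = 0.99874
Dilated lifetime: γτ₀ = 19.911 × 26.0 ns = 517.69 ns
d = βc·γτ₀ = 0.99874 × (2.998×10^8 m/s) × 5.1769×10^-7 s = 155 m

d ≈ 155 m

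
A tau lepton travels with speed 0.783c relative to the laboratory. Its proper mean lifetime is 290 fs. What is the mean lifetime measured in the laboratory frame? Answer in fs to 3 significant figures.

Δt ≈ 466 fs

γ = 1/√(1 − 0.783²) = 1.6077
Time dilation: Δt = γτ₀ = 1.6077 × 290 fs = 466 fs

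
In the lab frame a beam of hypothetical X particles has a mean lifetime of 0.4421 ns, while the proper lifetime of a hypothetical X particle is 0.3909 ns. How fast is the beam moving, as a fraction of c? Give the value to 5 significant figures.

β ≈ 0.46713

γ = Δt/τ₀ = 0.4421/0.3909 = 1.130980
β = √(1 − 1/γ²) = √(1 − 1/1.130980²) = 0.46713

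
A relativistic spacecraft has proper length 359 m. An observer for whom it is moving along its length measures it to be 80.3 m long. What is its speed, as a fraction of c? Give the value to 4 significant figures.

β ≈ 0.9747

γ = L₀/L = 359/80.3 = 4.47073
β = √(1 − 1/γ²) = 0.9747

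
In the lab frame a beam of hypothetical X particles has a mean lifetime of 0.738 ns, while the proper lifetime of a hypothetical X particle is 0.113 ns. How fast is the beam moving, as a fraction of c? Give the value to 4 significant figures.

γ = Δt/τ₀ = 0.738/0.113 = 6.53097
β = √(1 − 1/γ²) = √(1 − 1/6.53097²) = 0.9882

β ≈ 0.9882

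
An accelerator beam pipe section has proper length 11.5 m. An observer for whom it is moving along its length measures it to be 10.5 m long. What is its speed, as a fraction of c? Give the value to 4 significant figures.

γ = L₀/L = 11.5/10.5 = 1.09524
β = √(1 − 1/γ²) = 0.4079

β ≈ 0.4079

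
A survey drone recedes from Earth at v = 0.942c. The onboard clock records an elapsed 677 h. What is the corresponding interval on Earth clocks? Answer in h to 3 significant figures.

Δt ≈ 2020 h

γ = 1/√(1 − 0.942²) = 2.9796
Time dilation: Δt = γτ₀ = 2.9796 × 677 h = 2020 h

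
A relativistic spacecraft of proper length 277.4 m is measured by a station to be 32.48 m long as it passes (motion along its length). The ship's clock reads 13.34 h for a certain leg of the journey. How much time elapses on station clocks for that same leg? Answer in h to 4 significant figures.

Length contraction ⇒ γ = L₀/L = 277.4/32.48 = 8.54064
Time dilation: Δt = γτ₀ = 8.54064 × 13.34 h = 113.9 h

Δt ≈ 113.9 h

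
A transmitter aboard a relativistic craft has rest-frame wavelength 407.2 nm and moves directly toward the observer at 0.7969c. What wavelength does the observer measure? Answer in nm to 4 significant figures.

λ_obs ≈ 136.9 nm

Relativistic Doppler: λ_obs = λ_src √((1−β)/(1+β))
= 407.2 × √(0.203100/1.79690) = 407.2 × 0.336196 = 136.9 nm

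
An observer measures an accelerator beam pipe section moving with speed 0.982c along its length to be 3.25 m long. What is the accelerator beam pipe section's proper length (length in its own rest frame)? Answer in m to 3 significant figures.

γ = 1/√(1 − 0.982²) = 5.2943
L₀ = γL = 5.2943 × 3.25 = 17.2 m

L₀ ≈ 17.2 m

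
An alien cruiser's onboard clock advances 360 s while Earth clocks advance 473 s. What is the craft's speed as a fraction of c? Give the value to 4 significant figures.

γ = Δt/τ₀ = 473/360 = 1.31389
β = √(1 − 1/γ²) = √(1 − 1/1.31389²) = 0.6486

β ≈ 0.6486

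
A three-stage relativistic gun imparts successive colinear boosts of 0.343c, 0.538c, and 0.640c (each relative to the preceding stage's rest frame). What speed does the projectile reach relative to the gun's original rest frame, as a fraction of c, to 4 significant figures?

Compose boost 2: (0.538 + 0.343)/(1 + 0.538×0.343) = 0.8810/1.18453 = 0.743752
Compose boost 3: (0.640 + 0.743752)/(1 + 0.640×0.743752) = 1.38375/1.47600 = 0.9375

u ≈ 0.9375c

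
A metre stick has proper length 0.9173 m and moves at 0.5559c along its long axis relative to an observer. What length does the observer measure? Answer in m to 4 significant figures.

L ≈ 0.7625 m

γ = 1/√(1 − 0.5559²) = 1.20301
Length contraction: L = L₀/γ = 0.9173/1.20301 = 0.7625 m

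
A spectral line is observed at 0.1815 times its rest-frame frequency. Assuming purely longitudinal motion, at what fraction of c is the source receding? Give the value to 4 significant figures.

f_obs/f_src = √((1−β)/(1+β)) = 0.1815  ⇒  (1−β)/(1+β) = 0.0329422
β = |1 − D²|/(1 + D²) = |1 − 0.0329422|/(1 + 0.0329422) = 0.9362

β ≈ 0.9362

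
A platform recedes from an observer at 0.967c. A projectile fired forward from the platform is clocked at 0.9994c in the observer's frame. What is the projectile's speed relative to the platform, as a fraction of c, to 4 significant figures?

Inverse velocity addition: u' = (u − v)/(1 − uv/c²)
= (0.9994 − 0.967)/(1 − 0.9994×0.967) = 0.03240/0.0335802 = 0.9649

u' ≈ 0.9649c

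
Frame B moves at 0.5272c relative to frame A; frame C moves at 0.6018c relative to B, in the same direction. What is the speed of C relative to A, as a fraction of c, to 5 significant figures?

Compose boost 2: (0.6018 + 0.5272)/(1 + 0.6018×0.5272) = 1.1290/1.317269 = 0.85708

u ≈ 0.85708c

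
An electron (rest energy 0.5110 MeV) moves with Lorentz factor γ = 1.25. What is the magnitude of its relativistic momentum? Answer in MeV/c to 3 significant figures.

p ≈ 0.383 MeV/c

β = √(1 − 1/γ²) = √(1 − 1/1.25²) = 0.60000
p = γβm₀c = 1.25 × 0.60000 × 0.5110 MeV/c = 0.383 MeV/c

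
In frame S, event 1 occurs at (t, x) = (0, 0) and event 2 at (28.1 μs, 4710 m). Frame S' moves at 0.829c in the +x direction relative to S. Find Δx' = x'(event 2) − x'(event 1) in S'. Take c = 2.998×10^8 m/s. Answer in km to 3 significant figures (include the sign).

γ = 1/√(1 − 0.829²) = 1.7881
Δx' = γ(Δx − vΔt) = 1.7881 × (4710 m − 0.829×(2.998×10^8 m/s)×28.1×10^-6 s)
= 1.7881 × (-2273.8 m) = -4.07 km

Δx' ≈ -4.07 km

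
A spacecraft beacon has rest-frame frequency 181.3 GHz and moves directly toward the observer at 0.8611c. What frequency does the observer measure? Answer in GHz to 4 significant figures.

f_obs ≈ 663.6 GHz

Relativistic Doppler: f_obs = f_src √((1+β)/(1−β))
= 181.3 × √(1.86110/0.138900) = 181.3 × 3.66044 = 663.6 GHz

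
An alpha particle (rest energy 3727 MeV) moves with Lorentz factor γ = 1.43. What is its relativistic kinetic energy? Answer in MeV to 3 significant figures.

K ≈ 1600 MeV

γ = 1.43 (given)
K = (γ − 1)m₀c² = (1.43 − 1) × 3727 MeV = 0.43000 × 3727 MeV = 1600 MeV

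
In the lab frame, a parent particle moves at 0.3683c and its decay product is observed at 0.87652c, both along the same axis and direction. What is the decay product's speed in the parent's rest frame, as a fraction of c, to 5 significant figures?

Inverse velocity addition: u' = (u − v)/(1 − uv/c²)
= (0.87652 − 0.3683)/(1 − 0.87652×0.3683) = 0.50822/0.6771777 = 0.75050

u' ≈ 0.75050c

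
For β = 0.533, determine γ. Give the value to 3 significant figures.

γ = 1/√(1 − β²) = 1/√(1 − 0.533²) = 1/√(0.71591) = 1.18

γ ≈ 1.18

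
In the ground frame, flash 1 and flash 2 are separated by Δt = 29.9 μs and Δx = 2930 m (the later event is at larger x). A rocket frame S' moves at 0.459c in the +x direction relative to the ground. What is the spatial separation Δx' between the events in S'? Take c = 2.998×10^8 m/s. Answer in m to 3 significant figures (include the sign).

Δx' ≈ -1330 m

γ = 1/√(1 − 0.459²) = 1.1256
Δx' = γ(Δx − vΔt) = 1.1256 × (2930 m − 0.459×(2.998×10^8 m/s)×29.9×10^-6 s)
= 1.1256 × (-1184.5 m) = -1330 m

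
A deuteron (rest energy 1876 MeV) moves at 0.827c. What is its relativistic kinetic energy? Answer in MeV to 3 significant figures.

K ≈ 1460 MeV

γ = 1/√(1 − 0.827²) = 1.7787
K = (γ − 1)m₀c² = (1.7787 − 1) × 1876 MeV = 0.77872 × 1876 MeV = 1460 MeV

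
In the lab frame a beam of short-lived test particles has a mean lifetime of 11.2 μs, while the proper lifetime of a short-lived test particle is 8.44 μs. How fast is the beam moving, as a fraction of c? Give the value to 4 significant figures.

γ = Δt/τ₀ = 11.2/8.44 = 1.32701
β = √(1 − 1/γ²) = √(1 − 1/1.32701²) = 0.6574

β ≈ 0.6574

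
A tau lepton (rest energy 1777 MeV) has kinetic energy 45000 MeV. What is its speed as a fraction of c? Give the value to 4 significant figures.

β ≈ 0.9993

γ = 1 + K/(m₀c²) = 1 + 45000/1777 = 26.3236
β = √(1 − 1/γ²) = 0.9993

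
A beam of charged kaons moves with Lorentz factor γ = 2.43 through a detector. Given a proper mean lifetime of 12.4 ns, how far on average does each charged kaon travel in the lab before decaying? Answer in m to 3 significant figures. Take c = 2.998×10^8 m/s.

d ≈ 8.23 m

β = √(1 − 1/γ²) = √(1 − 1/2.43²) = 0.91140
Dilated lifetime: Δt = γτ₀ = 2.43 × 12.4 ns = 30.132 ns
d = vΔt = 0.91140c × 30.132 ns = 2.7324×10^8 m/s × 3.0132×10^-8 s = 8.23 m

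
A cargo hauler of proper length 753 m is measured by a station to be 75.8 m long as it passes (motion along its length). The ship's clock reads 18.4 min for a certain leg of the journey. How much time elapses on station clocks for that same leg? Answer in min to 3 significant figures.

Length contraction ⇒ γ = L₀/L = 753/75.8 = 9.9340
Time dilation: Δt = γτ₀ = 9.9340 × 18.4 min = 183 min

Δt ≈ 183 min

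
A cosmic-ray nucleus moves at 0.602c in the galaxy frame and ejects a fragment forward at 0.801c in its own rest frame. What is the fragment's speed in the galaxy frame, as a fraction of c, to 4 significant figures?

Compose boost 2: (0.801 + 0.602)/(1 + 0.801×0.602) = 1.403/1.48220 = 0.9466

u ≈ 0.9466c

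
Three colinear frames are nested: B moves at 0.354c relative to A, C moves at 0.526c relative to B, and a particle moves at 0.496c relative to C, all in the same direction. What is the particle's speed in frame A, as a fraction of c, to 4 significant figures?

Compose boost 2: (0.526 + 0.354)/(1 + 0.526×0.354) = 0.8800/1.18620 = 0.741862
Compose boost 3: (0.496 + 0.741862)/(1 + 0.496×0.741862) = 1.23786/1.36796 = 0.9049

u ≈ 0.9049c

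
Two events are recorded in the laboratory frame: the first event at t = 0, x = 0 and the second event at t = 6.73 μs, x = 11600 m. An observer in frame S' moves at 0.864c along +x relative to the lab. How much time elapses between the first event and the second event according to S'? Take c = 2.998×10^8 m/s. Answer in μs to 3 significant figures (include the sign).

γ = 1/√(1 − 0.864²) = 1.9861
Δt' = γ(Δt − vΔx/c²) = 1.9861 × (6.73 μs − 0.864×11600 m / (2.998×10^8 m/s))
= 1.9861 × (-26.700 μs) = -53.0 μs

Δt' ≈ -53.0 μs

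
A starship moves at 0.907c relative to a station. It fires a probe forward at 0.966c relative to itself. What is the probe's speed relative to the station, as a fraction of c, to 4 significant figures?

u ≈ 0.9983c

Relativistic velocity addition: u = (u' + v)/(1 + u'v/c²)
= (0.966 + 0.907)/(1 + 0.966×0.907) = 1.873/1.87616 = 0.9983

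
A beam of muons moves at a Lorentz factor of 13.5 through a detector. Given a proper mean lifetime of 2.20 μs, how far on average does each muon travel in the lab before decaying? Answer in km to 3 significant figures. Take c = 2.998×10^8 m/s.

d ≈ 8.88 km

β = √(1 − 1/γ²) = √(1 − 1/13.5²) = 0.99725
Dilated lifetime: Δt = γτ₀ = 13.5 × 2.20 μs = 29.700 μs
d = vΔt = 0.99725c × 29.700 μs = 2.9898×10^8 m/s × 2.9700×10^-5 s = 8.88 km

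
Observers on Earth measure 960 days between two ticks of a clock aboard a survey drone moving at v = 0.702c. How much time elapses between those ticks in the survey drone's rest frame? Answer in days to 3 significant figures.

γ = 1/√(1 − 0.702²) = 1.4041
Proper time: τ₀ = Δt/γ = 960/1.4041 = 684 days

τ₀ ≈ 684 days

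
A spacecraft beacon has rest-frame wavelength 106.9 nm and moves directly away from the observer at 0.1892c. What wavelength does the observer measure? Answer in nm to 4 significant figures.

λ_obs ≈ 129.5 nm

Relativistic Doppler: λ_obs = λ_src √((1+β)/(1−β))
= 106.9 × √(1.18920/0.810800) = 106.9 × 1.21107 = 129.5 nm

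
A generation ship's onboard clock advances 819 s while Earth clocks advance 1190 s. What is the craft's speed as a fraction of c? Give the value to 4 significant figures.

β ≈ 0.7255

γ = Δt/τ₀ = 1190/819 = 1.45299
β = √(1 − 1/γ²) = √(1 − 1/1.45299²) = 0.7255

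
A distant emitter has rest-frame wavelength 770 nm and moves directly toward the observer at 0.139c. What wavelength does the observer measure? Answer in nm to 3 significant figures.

Relativistic Doppler: λ_obs = λ_src √((1−β)/(1+β))
= 770 × √(0.86100/1.1390) = 770 × 0.86944 = 669 nm

λ_obs ≈ 669 nm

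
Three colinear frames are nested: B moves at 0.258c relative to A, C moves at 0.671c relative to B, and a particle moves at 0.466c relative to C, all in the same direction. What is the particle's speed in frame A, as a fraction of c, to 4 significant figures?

Compose boost 2: (0.671 + 0.258)/(1 + 0.671×0.258) = 0.9290/1.17312 = 0.791907
Compose boost 3: (0.466 + 0.791907)/(1 + 0.466×0.791907) = 1.25791/1.36903 = 0.9188

u ≈ 0.9188c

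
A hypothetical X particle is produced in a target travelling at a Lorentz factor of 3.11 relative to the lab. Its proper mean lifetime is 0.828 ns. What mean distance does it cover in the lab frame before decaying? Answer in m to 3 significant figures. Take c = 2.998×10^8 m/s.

d ≈ 0.731 m

β = √(1 − 1/γ²) = √(1 − 1/3.11²) = 0.94689
Dilated lifetime: Δt = γτ₀ = 3.11 × 0.828 ns = 2.5751 ns
d = vΔt = 0.94689c × 2.5751 ns = 2.8388×10^8 m/s × 2.5751×10^-9 s = 0.731 m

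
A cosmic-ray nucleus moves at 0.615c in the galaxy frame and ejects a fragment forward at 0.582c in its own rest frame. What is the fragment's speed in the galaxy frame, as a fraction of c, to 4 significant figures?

Compose boost 2: (0.582 + 0.615)/(1 + 0.582×0.615) = 1.197/1.35793 = 0.8815

u ≈ 0.8815c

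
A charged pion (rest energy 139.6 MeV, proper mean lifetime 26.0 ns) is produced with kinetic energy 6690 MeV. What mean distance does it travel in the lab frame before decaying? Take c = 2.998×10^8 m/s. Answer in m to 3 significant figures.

γ = 1 + K/(m₀c²) = 1 + 6690/139.6 = 48.923
β = √(1 − 1/γ²) = 0.99979
Dilated lifetime: γτ₀ = 48.923 × 26.0 ns = 1272.0 ns
d = βc·γτ₀ = 0.99979 × (2.998×10^8 m/s) × 1.2720×10^-6 s = 381 m

d ≈ 381 m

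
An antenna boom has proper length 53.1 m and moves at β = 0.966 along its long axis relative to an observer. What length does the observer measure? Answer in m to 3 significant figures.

γ = 1/√(1 − 0.966²) = 3.8678
Length contraction: L = L₀/γ = 53.1/3.8678 = 13.7 m

L ≈ 13.7 m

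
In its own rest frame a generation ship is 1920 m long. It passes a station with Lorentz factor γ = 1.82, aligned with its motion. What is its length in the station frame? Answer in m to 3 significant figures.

γ = 1.82 (given)
Length contraction: L = L₀/γ = 1920/1.82 = 1050 m

L ≈ 1050 m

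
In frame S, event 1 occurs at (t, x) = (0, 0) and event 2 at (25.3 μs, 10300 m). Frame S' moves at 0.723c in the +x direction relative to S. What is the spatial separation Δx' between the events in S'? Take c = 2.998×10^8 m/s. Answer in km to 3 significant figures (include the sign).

Δx' ≈ 6.97 km

γ = 1/√(1 − 0.723²) = 1.4475
Δx' = γ(Δx − vΔt) = 1.4475 × (10300 m − 0.723×(2.998×10^8 m/s)×25.3×10^-6 s)
= 1.4475 × (4816.1 m) = 6.97 km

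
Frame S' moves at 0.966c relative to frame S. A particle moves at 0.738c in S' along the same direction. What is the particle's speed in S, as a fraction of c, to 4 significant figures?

u ≈ 0.9948c

Relativistic velocity addition: u = (u' + v)/(1 + u'v/c²)
= (0.738 + 0.966)/(1 + 0.738×0.966) = 1.704/1.71291 = 0.9948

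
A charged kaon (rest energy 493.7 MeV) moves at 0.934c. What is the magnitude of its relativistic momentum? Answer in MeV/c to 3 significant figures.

γ = 1/√(1 − 0.934²) = 2.7990
p = γβm₀c = 2.7990 × 0.934 × 493.7 MeV/c = 1290 MeV/c

p ≈ 1290 MeV/c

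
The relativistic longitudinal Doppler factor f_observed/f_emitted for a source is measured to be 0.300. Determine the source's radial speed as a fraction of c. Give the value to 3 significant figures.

β ≈ 0.835

f_obs/f_src = √((1−β)/(1+β)) = 0.300  ⇒  (1−β)/(1+β) = 0.090000
β = |1 − D²|/(1 + D²) = |1 − 0.090000|/(1 + 0.090000) = 0.835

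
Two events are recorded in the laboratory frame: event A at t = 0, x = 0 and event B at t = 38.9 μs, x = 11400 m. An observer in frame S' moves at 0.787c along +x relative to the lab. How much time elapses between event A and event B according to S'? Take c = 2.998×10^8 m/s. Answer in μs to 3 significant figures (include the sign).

γ = 1/√(1 − 0.787²) = 1.6209
Δt' = γ(Δt − vΔx/c²) = 1.6209 × (38.9 μs − 0.787×11400 m / (2.998×10^8 m/s))
= 1.6209 × (8.9740 μs) = 14.5 μs

Δt' ≈ 14.5 μs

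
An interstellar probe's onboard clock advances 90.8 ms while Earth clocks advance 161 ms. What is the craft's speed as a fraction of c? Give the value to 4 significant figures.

γ = Δt/τ₀ = 161/90.8 = 1.77313
β = √(1 − 1/γ²) = √(1 − 1/1.77313²) = 0.8258

β ≈ 0.8258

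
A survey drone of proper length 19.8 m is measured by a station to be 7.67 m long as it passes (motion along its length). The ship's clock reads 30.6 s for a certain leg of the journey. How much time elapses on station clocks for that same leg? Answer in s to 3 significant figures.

Δt ≈ 79.0 s

Length contraction ⇒ γ = L₀/L = 19.8/7.67 = 2.5815
Time dilation: Δt = γτ₀ = 2.5815 × 30.6 s = 79.0 s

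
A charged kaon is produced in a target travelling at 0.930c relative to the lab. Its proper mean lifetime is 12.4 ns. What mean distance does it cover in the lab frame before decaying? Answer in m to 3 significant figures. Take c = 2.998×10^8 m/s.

d ≈ 9.41 m

γ = 1/√(1 − 0.930²) = 2.7206
Dilated lifetime: Δt = γτ₀ = 2.7206 × 12.4 ns = 33.736 ns
d = vΔt = 0.930c × 33.736 ns = 2.7881×10^8 m/s × 3.3736×10^-8 s = 9.41 m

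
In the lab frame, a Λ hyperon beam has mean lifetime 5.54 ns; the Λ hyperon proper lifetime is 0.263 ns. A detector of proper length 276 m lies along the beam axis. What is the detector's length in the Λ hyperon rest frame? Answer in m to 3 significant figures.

Time dilation ⇒ γ = Δt/τ₀ = 5.54/0.263 = 21.065
Length contraction: L = L₀/γ = 276/21.065 = 13.1 m

L ≈ 13.1 m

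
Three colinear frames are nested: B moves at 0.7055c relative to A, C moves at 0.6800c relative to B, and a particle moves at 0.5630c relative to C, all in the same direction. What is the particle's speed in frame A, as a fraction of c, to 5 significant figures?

u ≈ 0.98178c

Compose boost 2: (0.6800 + 0.7055)/(1 + 0.6800×0.7055) = 1.3855/1.479740 = 0.9363131
Compose boost 3: (0.5630 + 0.9363131)/(1 + 0.5630×0.9363131) = 1.499313/1.527144 = 0.98178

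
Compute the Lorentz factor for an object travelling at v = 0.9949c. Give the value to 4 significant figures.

γ = 1/√(1 − β²) = 1/√(1 − 0.9949²) = 1/√(0.0101740) = 9.914

γ ≈ 9.914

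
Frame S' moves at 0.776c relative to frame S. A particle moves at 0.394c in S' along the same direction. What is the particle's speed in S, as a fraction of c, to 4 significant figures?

Relativistic velocity addition: u = (u' + v)/(1 + u'v/c²)
= (0.394 + 0.776)/(1 + 0.394×0.776) = 1.170/1.30574 = 0.8960

u ≈ 0.8960c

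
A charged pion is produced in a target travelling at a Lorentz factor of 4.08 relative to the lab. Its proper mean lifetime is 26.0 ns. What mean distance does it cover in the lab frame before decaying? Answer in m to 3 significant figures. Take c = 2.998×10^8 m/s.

d ≈ 30.8 m

β = √(1 − 1/γ²) = √(1 − 1/4.08²) = 0.96950
Dilated lifetime: Δt = γτ₀ = 4.08 × 26.0 ns = 106.08 ns
d = vΔt = 0.96950c × 106.08 ns = 2.9066×10^8 m/s × 1.0608×10^-7 s = 30.8 m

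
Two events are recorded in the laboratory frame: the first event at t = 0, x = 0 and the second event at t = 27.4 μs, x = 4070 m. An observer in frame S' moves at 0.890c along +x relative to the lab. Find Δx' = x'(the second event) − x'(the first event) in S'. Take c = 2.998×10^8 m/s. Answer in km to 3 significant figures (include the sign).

Δx' ≈ -7.11 km

γ = 1/√(1 − 0.890²) = 2.1932
Δx' = γ(Δx − vΔt) = 2.1932 × (4070 m − 0.890×(2.998×10^8 m/s)×27.4×10^-6 s)
= 2.1932 × (-3240.9 m) = -7.11 km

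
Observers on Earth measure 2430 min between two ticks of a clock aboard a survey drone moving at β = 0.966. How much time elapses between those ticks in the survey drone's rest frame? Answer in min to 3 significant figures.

τ₀ ≈ 628 min

γ = 1/√(1 − 0.966²) = 3.8678
Proper time: τ₀ = Δt/γ = 2430/3.8678 = 628 min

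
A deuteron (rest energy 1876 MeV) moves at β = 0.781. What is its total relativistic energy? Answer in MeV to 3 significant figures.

E ≈ 3000 MeV

γ = 1/√(1 − 0.781²) = 1.6012
E = γm₀c² = 1.6012 × 1876 MeV = 3000 MeV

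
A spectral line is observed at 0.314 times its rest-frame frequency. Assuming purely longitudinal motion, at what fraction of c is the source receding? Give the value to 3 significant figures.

f_obs/f_src = √((1−β)/(1+β)) = 0.314  ⇒  (1−β)/(1+β) = 0.098596
β = |1 − D²|/(1 + D²) = |1 − 0.098596|/(1 + 0.098596) = 0.821

β ≈ 0.821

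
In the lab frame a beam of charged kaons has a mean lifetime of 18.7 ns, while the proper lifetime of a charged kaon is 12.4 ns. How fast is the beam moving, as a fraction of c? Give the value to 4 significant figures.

β ≈ 0.7485

γ = Δt/τ₀ = 18.7/12.4 = 1.50806
β = √(1 − 1/γ²) = √(1 − 1/1.50806²) = 0.7485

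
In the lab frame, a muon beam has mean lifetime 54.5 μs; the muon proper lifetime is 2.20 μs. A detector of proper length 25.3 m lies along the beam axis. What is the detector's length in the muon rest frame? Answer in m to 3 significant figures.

L ≈ 1.02 m

Time dilation ⇒ γ = Δt/τ₀ = 54.5/2.20 = 24.773
Length contraction: L = L₀/γ = 25.3/24.773 = 1.02 m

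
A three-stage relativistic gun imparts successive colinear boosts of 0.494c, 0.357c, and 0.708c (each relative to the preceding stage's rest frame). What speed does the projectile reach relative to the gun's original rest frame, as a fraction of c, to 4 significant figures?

u ≈ 0.9466c

Compose boost 2: (0.357 + 0.494)/(1 + 0.357×0.494) = 0.8510/1.17636 = 0.723419
Compose boost 3: (0.708 + 0.723419)/(1 + 0.708×0.723419) = 1.43142/1.51218 = 0.9466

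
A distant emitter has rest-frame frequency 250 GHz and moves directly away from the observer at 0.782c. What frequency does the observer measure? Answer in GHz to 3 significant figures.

Relativistic Doppler: f_obs = f_src √((1−β)/(1+β))
= 250 × √(0.21800/1.7820) = 250 × 0.34976 = 87.4 GHz

f_obs ≈ 87.4 GHz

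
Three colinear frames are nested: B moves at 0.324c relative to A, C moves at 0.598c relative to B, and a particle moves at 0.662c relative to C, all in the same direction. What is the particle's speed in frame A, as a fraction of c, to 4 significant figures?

Compose boost 2: (0.598 + 0.324)/(1 + 0.598×0.324) = 0.9220/1.19375 = 0.772355
Compose boost 3: (0.662 + 0.772355)/(1 + 0.662×0.772355) = 1.43435/1.51130 = 0.9491

u ≈ 0.9491c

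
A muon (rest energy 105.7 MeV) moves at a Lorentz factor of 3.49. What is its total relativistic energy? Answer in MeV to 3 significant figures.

γ = 3.49 (given)
E = γm₀c² = 3.49 × 105.7 MeV = 369 MeV

E ≈ 369 MeV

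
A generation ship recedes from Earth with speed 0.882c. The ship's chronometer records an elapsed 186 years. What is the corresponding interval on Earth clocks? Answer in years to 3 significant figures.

γ = 1/√(1 − 0.882²) = 2.1220
Time dilation: Δt = γτ₀ = 2.1220 × 186 years = 395 years

Δt ≈ 395 years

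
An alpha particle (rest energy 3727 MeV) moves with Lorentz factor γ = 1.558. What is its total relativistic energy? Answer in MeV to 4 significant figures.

γ = 1.558 (given)
E = γm₀c² = 1.558 × 3727 MeV = 5807 MeV

E ≈ 5807 MeV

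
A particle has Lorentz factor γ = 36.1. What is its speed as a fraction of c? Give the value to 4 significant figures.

β = √(1 − 1/γ²) = √(1 − 1/36.1²) = √(0.999233) = 0.9996

β ≈ 0.9996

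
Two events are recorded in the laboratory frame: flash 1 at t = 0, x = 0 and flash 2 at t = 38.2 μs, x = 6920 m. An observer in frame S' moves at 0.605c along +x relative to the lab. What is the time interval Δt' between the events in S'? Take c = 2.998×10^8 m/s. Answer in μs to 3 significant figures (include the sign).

γ = 1/√(1 − 0.605²) = 1.2559
Δt' = γ(Δt − vΔx/c²) = 1.2559 × (38.2 μs − 0.605×6920 m / (2.998×10^8 m/s))
= 1.2559 × (24.235 μs) = 30.4 μs

Δt' ≈ 30.4 μs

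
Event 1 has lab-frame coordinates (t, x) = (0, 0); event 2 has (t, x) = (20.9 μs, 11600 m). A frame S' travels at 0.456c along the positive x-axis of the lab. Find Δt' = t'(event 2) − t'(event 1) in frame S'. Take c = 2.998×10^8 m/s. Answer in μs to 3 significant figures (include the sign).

Δt' ≈ 3.66 μs

γ = 1/√(1 − 0.456²) = 1.1236
Δt' = γ(Δt − vΔx/c²) = 1.1236 × (20.9 μs − 0.456×11600 m / (2.998×10^8 m/s))
= 1.1236 × (3.2562 μs) = 3.66 μs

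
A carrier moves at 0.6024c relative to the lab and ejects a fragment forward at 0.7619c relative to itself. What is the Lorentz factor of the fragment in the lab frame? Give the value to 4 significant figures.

γ ≈ 2.822

u_lab = (0.7619 + 0.6024)/(1 + 0.7619×0.6024) = 1.3643/1.458969 = 0.9351127
γ = 1/√(1 − 0.9351127²) = 2.822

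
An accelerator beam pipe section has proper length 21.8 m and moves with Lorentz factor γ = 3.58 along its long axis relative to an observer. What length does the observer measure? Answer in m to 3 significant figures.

L ≈ 6.09 m

γ = 3.58 (given)
Length contraction: L = L₀/γ = 21.8/3.58 = 6.09 m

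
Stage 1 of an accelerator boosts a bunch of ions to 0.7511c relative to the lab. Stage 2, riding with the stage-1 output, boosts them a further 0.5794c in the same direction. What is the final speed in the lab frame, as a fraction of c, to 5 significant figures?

Compose boost 2: (0.5794 + 0.7511)/(1 + 0.5794×0.7511) = 1.3305/1.435187 = 0.92706

u ≈ 0.92706c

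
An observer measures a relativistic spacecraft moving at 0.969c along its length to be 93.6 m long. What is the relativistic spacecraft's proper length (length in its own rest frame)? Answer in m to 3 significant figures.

L₀ ≈ 379 m

γ = 1/√(1 − 0.969²) = 4.0476
L₀ = γL = 4.0476 × 93.6 = 379 m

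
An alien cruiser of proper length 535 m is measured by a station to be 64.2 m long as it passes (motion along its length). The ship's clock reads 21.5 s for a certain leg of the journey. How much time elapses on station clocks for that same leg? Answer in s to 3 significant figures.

Δt ≈ 179 s

Length contraction ⇒ γ = L₀/L = 535/64.2 = 8.3333
Time dilation: Δt = γτ₀ = 8.3333 × 21.5 s = 179 s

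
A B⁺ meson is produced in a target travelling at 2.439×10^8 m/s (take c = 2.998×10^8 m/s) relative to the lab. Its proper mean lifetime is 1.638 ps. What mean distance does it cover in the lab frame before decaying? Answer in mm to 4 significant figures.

d ≈ 0.6870 mm

β = v/c = 2.439×10^8 / 2.998×10^8 = 0.813542
γ = 1/√(1 − 0.813542²) = 1.71967
Dilated lifetime: Δt = γτ₀ = 1.71967 × 1.638 ps = 2.81683 ps
d = vΔt = 0.813542c × 2.81683 ps = 2.43900×10^8 m/s × 2.81683×10^-12 s = 0.6870 mm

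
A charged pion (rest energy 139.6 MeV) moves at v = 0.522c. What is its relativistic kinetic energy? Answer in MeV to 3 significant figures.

K ≈ 24.1 MeV

γ = 1/√(1 − 0.522²) = 1.1724
K = (γ − 1)m₀c² = (1.1724 − 1) × 139.6 MeV = 0.17241 × 139.6 MeV = 24.1 MeV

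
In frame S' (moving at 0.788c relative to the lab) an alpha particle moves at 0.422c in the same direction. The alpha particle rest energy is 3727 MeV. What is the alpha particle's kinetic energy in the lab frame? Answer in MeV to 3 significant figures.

K ≈ 5170 MeV

u_lab = (0.422 + 0.788)/(1 + 0.422×0.788) = 0.908043
γ = 1/√(1 − 0.908043²) = 2.3873
K = (γ − 1)m₀c² = (2.3873 − 1) × 3727 = 1.3873 × 3727 = 5170 MeV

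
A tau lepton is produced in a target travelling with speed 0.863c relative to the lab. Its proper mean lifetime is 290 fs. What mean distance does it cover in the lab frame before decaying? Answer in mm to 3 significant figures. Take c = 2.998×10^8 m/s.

d ≈ 0.149 mm

γ = 1/√(1 − 0.863²) = 1.9794
Dilated lifetime: Δt = γτ₀ = 1.9794 × 290 fs = 574.03 fs
d = vΔt = 0.863c × 574.03 fs = 2.5873×10^8 m/s × 5.7403×10^-13 s = 0.149 mm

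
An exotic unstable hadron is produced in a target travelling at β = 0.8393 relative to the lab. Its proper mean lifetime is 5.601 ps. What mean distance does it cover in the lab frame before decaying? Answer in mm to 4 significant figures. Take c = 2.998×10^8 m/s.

d ≈ 2.592 mm

γ = 1/√(1 − 0.8393²) = 1.83936
Dilated lifetime: Δt = γτ₀ = 1.83936 × 5.601 ps = 10.3022 ps
d = vΔt = 0.8393c × 10.3022 ps = 2.51622×10^8 m/s × 1.03022×10^-11 s = 2.592 mm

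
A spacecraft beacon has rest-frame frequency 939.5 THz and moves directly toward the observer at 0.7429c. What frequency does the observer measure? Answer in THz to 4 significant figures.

Relativistic Doppler: f_obs = f_src √((1+β)/(1−β))
= 939.5 × √(1.74290/0.257100) = 939.5 × 2.60367 = 2446 THz

f_obs ≈ 2446 THz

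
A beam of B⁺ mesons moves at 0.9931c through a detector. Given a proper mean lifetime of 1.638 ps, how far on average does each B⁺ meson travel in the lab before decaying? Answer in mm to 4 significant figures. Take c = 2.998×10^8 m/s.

d ≈ 4.159 mm

γ = 1/√(1 − 0.9931²) = 8.52729
Dilated lifetime: Δt = γτ₀ = 8.52729 × 1.638 ps = 13.9677 ps
d = vΔt = 0.9931c × 13.9677 ps = 2.97731×10^8 m/s × 1.39677×10^-11 s = 4.159 mm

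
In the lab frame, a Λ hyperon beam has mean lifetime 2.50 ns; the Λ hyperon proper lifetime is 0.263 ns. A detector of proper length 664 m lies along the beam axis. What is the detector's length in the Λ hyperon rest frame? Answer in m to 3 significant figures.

L ≈ 69.9 m

Time dilation ⇒ γ = Δt/τ₀ = 2.50/0.263 = 9.5057
Length contraction: L = L₀/γ = 664/9.5057 = 69.9 m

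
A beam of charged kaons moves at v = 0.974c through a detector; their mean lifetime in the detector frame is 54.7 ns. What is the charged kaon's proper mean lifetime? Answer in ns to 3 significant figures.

τ₀ ≈ 12.4 ns

γ = 1/√(1 − 0.974²) = 4.4141
Proper time: τ₀ = Δt/γ = 54.7/4.4141 = 12.4 ns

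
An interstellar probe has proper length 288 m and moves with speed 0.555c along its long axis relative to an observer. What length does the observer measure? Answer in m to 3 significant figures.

γ = 1/√(1 − 0.555²) = 1.2021
Length contraction: L = L₀/γ = 288/1.2021 = 240 m

L ≈ 240 m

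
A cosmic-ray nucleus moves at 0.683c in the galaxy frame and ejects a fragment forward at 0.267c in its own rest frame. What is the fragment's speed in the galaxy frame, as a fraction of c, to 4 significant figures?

u ≈ 0.8035c

Compose boost 2: (0.267 + 0.683)/(1 + 0.267×0.683) = 0.9500/1.18236 = 0.8035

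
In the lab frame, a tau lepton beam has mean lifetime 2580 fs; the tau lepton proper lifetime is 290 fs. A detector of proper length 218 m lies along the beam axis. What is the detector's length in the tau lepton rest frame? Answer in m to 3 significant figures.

L ≈ 24.5 m

Time dilation ⇒ γ = Δt/τ₀ = 2580/290 = 8.8966
Length contraction: L = L₀/γ = 218/8.8966 = 24.5 m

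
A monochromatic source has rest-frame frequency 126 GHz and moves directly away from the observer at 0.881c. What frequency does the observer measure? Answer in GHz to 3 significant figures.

Relativistic Doppler: f_obs = f_src √((1−β)/(1+β))
= 126 × √(0.11900/1.8810) = 126 × 0.25152 = 31.7 GHz

f_obs ≈ 31.7 GHz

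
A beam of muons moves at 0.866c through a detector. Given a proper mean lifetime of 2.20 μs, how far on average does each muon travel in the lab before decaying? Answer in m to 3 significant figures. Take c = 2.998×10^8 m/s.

γ = 1/√(1 − 0.866²) = 1.9998
Dilated lifetime: Δt = γτ₀ = 1.9998 × 2.20 μs = 4.3996 μs
d = vΔt = 0.866c × 4.3996 μs = 2.5963×10^8 m/s × 4.3996×10^-6 s = 1140 m

d ≈ 1140 m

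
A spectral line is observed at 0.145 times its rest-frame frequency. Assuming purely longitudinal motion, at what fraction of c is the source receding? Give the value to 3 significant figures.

β ≈ 0.959

f_obs/f_src = √((1−β)/(1+β)) = 0.145  ⇒  (1−β)/(1+β) = 0.021025
β = |1 − D²|/(1 + D²) = |1 − 0.021025|/(1 + 0.021025) = 0.959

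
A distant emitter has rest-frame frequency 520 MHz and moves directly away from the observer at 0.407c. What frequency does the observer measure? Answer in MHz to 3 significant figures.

Relativistic Doppler: f_obs = f_src √((1−β)/(1+β))
= 520 × √(0.59300/1.4070) = 520 × 0.64920 = 338 MHz

f_obs ≈ 338 MHz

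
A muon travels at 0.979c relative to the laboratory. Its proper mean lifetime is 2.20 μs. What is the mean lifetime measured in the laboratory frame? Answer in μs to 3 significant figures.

Δt ≈ 10.8 μs

γ = 1/√(1 − 0.979²) = 4.9053
Time dilation: Δt = γτ₀ = 4.9053 × 2.20 μs = 10.8 μs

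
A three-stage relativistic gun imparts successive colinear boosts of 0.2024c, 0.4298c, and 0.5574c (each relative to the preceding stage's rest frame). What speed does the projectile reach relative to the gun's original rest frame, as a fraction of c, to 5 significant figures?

u ≈ 0.86015c

Compose boost 2: (0.4298 + 0.2024)/(1 + 0.4298×0.2024) = 0.63220/1.086992 = 0.5816053
Compose boost 3: (0.5574 + 0.5816053)/(1 + 0.5574×0.5816053) = 1.139005/1.324187 = 0.86015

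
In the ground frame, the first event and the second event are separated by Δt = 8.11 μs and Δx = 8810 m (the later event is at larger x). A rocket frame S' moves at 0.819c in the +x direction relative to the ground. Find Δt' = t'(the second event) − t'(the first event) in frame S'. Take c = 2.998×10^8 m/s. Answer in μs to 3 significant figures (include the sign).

Δt' ≈ -27.8 μs

γ = 1/√(1 − 0.819²) = 1.7428
Δt' = γ(Δt − vΔx/c²) = 1.7428 × (8.11 μs − 0.819×8810 m / (2.998×10^8 m/s))
= 1.7428 × (-15.957 μs) = -27.8 μs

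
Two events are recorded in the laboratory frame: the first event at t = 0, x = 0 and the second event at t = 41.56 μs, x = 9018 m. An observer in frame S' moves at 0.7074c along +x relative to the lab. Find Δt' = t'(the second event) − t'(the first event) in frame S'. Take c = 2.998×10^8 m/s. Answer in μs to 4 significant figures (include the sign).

Δt' ≈ 28.69 μs

γ = 1/√(1 − 0.7074²) = 1.41480
Δt' = γ(Δt − vΔx/c²) = 1.41480 × (41.56 μs − 0.7074×9018 m / (2.998×10^8 m/s))
= 1.41480 × (20.2814 μs) = 28.69 μs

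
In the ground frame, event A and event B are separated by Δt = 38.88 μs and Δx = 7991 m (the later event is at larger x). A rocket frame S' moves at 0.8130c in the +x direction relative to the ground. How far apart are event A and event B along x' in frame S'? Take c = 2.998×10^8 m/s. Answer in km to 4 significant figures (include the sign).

γ = 1/√(1 − 0.8130²) = 1.71743
Δx' = γ(Δx − vΔt) = 1.71743 × (7991 m − 0.8130×(2.998×10^8 m/s)×38.88×10^-6 s)
= 1.71743 × (-1485.51 m) = -2.551 km

Δx' ≈ -2.551 km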